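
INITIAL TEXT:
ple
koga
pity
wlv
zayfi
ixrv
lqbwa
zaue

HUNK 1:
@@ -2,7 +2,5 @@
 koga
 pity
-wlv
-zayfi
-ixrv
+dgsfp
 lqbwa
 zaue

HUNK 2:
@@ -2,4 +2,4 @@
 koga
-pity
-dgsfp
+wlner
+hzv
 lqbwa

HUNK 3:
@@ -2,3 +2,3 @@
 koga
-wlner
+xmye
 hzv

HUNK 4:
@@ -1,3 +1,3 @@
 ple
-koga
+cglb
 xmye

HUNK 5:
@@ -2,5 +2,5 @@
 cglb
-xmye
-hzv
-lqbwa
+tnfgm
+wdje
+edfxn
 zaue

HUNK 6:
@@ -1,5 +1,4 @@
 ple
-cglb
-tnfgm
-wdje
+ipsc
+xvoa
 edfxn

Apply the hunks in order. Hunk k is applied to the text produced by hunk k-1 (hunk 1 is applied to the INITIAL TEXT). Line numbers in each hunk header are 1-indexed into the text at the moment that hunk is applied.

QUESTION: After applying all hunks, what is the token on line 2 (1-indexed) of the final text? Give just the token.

Hunk 1: at line 2 remove [wlv,zayfi,ixrv] add [dgsfp] -> 6 lines: ple koga pity dgsfp lqbwa zaue
Hunk 2: at line 2 remove [pity,dgsfp] add [wlner,hzv] -> 6 lines: ple koga wlner hzv lqbwa zaue
Hunk 3: at line 2 remove [wlner] add [xmye] -> 6 lines: ple koga xmye hzv lqbwa zaue
Hunk 4: at line 1 remove [koga] add [cglb] -> 6 lines: ple cglb xmye hzv lqbwa zaue
Hunk 5: at line 2 remove [xmye,hzv,lqbwa] add [tnfgm,wdje,edfxn] -> 6 lines: ple cglb tnfgm wdje edfxn zaue
Hunk 6: at line 1 remove [cglb,tnfgm,wdje] add [ipsc,xvoa] -> 5 lines: ple ipsc xvoa edfxn zaue
Final line 2: ipsc

Answer: ipsc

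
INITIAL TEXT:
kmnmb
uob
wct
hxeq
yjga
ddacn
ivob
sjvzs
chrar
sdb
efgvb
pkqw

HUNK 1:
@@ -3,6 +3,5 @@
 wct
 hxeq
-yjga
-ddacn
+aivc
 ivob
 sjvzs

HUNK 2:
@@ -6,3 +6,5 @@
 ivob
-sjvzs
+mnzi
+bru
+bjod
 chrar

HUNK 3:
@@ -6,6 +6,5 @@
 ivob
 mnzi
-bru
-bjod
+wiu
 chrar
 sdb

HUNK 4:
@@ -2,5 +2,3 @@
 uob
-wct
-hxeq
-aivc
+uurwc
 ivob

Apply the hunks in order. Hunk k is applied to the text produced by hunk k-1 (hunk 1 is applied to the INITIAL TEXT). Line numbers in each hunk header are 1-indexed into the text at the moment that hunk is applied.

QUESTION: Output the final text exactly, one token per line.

Hunk 1: at line 3 remove [yjga,ddacn] add [aivc] -> 11 lines: kmnmb uob wct hxeq aivc ivob sjvzs chrar sdb efgvb pkqw
Hunk 2: at line 6 remove [sjvzs] add [mnzi,bru,bjod] -> 13 lines: kmnmb uob wct hxeq aivc ivob mnzi bru bjod chrar sdb efgvb pkqw
Hunk 3: at line 6 remove [bru,bjod] add [wiu] -> 12 lines: kmnmb uob wct hxeq aivc ivob mnzi wiu chrar sdb efgvb pkqw
Hunk 4: at line 2 remove [wct,hxeq,aivc] add [uurwc] -> 10 lines: kmnmb uob uurwc ivob mnzi wiu chrar sdb efgvb pkqw

Answer: kmnmb
uob
uurwc
ivob
mnzi
wiu
chrar
sdb
efgvb
pkqw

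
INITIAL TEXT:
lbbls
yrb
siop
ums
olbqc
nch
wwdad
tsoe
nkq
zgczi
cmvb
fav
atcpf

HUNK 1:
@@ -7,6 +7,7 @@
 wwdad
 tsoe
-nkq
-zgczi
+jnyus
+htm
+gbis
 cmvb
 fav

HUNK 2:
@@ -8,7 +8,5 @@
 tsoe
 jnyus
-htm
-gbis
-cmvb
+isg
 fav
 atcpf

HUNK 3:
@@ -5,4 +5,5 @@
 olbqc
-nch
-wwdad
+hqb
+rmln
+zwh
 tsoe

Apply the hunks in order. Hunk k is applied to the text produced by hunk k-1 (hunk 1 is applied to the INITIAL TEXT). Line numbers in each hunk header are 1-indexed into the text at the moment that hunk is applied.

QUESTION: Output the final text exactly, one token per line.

Answer: lbbls
yrb
siop
ums
olbqc
hqb
rmln
zwh
tsoe
jnyus
isg
fav
atcpf

Derivation:
Hunk 1: at line 7 remove [nkq,zgczi] add [jnyus,htm,gbis] -> 14 lines: lbbls yrb siop ums olbqc nch wwdad tsoe jnyus htm gbis cmvb fav atcpf
Hunk 2: at line 8 remove [htm,gbis,cmvb] add [isg] -> 12 lines: lbbls yrb siop ums olbqc nch wwdad tsoe jnyus isg fav atcpf
Hunk 3: at line 5 remove [nch,wwdad] add [hqb,rmln,zwh] -> 13 lines: lbbls yrb siop ums olbqc hqb rmln zwh tsoe jnyus isg fav atcpf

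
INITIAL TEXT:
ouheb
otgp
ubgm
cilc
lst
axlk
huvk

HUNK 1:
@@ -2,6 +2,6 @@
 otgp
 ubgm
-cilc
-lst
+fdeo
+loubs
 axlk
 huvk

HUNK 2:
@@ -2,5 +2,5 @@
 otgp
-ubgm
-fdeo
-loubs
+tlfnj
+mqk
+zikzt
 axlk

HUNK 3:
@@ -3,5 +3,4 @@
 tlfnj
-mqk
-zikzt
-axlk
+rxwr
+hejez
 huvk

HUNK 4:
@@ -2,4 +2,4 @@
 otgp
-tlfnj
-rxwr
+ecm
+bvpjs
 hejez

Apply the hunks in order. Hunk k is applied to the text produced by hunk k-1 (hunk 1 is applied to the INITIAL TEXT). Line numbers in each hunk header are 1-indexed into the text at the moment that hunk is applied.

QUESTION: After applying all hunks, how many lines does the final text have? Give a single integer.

Hunk 1: at line 2 remove [cilc,lst] add [fdeo,loubs] -> 7 lines: ouheb otgp ubgm fdeo loubs axlk huvk
Hunk 2: at line 2 remove [ubgm,fdeo,loubs] add [tlfnj,mqk,zikzt] -> 7 lines: ouheb otgp tlfnj mqk zikzt axlk huvk
Hunk 3: at line 3 remove [mqk,zikzt,axlk] add [rxwr,hejez] -> 6 lines: ouheb otgp tlfnj rxwr hejez huvk
Hunk 4: at line 2 remove [tlfnj,rxwr] add [ecm,bvpjs] -> 6 lines: ouheb otgp ecm bvpjs hejez huvk
Final line count: 6

Answer: 6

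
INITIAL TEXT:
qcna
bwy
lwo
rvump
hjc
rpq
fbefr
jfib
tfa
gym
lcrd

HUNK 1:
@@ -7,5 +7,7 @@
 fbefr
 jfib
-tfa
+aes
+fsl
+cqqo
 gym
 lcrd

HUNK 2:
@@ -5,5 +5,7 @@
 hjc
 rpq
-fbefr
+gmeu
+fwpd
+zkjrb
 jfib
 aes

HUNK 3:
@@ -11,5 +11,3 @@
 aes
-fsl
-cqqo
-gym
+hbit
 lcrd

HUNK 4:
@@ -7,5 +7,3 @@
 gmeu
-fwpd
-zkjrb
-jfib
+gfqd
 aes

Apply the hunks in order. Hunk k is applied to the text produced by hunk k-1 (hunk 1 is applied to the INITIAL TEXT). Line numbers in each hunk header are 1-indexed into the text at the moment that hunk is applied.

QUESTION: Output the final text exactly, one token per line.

Hunk 1: at line 7 remove [tfa] add [aes,fsl,cqqo] -> 13 lines: qcna bwy lwo rvump hjc rpq fbefr jfib aes fsl cqqo gym lcrd
Hunk 2: at line 5 remove [fbefr] add [gmeu,fwpd,zkjrb] -> 15 lines: qcna bwy lwo rvump hjc rpq gmeu fwpd zkjrb jfib aes fsl cqqo gym lcrd
Hunk 3: at line 11 remove [fsl,cqqo,gym] add [hbit] -> 13 lines: qcna bwy lwo rvump hjc rpq gmeu fwpd zkjrb jfib aes hbit lcrd
Hunk 4: at line 7 remove [fwpd,zkjrb,jfib] add [gfqd] -> 11 lines: qcna bwy lwo rvump hjc rpq gmeu gfqd aes hbit lcrd

Answer: qcna
bwy
lwo
rvump
hjc
rpq
gmeu
gfqd
aes
hbit
lcrd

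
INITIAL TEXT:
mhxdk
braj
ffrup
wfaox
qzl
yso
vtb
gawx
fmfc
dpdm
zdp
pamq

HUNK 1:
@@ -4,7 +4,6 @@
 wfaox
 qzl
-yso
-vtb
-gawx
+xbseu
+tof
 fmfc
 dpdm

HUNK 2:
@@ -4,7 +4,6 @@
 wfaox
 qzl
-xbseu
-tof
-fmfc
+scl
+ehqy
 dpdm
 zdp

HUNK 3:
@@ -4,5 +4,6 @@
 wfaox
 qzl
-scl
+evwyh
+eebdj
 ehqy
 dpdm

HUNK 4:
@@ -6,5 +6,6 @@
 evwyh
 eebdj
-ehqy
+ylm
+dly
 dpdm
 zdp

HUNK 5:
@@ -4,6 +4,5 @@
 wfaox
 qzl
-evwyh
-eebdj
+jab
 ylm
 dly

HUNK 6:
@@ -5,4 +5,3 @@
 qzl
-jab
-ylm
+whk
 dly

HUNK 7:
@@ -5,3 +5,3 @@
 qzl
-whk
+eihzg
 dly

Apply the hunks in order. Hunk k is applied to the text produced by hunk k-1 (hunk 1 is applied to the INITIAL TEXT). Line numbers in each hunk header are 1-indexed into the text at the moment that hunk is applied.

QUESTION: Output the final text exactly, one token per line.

Hunk 1: at line 4 remove [yso,vtb,gawx] add [xbseu,tof] -> 11 lines: mhxdk braj ffrup wfaox qzl xbseu tof fmfc dpdm zdp pamq
Hunk 2: at line 4 remove [xbseu,tof,fmfc] add [scl,ehqy] -> 10 lines: mhxdk braj ffrup wfaox qzl scl ehqy dpdm zdp pamq
Hunk 3: at line 4 remove [scl] add [evwyh,eebdj] -> 11 lines: mhxdk braj ffrup wfaox qzl evwyh eebdj ehqy dpdm zdp pamq
Hunk 4: at line 6 remove [ehqy] add [ylm,dly] -> 12 lines: mhxdk braj ffrup wfaox qzl evwyh eebdj ylm dly dpdm zdp pamq
Hunk 5: at line 4 remove [evwyh,eebdj] add [jab] -> 11 lines: mhxdk braj ffrup wfaox qzl jab ylm dly dpdm zdp pamq
Hunk 6: at line 5 remove [jab,ylm] add [whk] -> 10 lines: mhxdk braj ffrup wfaox qzl whk dly dpdm zdp pamq
Hunk 7: at line 5 remove [whk] add [eihzg] -> 10 lines: mhxdk braj ffrup wfaox qzl eihzg dly dpdm zdp pamq

Answer: mhxdk
braj
ffrup
wfaox
qzl
eihzg
dly
dpdm
zdp
pamq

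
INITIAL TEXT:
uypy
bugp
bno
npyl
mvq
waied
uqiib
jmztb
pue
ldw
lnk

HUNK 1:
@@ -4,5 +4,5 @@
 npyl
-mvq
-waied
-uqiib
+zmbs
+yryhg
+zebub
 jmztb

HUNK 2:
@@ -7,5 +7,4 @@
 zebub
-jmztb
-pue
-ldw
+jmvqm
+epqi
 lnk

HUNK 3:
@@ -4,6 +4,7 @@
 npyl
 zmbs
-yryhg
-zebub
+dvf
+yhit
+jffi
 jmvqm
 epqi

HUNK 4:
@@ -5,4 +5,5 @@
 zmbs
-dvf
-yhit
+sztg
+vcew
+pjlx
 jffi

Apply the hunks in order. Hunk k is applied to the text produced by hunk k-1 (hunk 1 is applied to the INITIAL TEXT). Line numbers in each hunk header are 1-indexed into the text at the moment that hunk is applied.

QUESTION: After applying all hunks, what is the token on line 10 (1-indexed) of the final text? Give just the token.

Answer: jmvqm

Derivation:
Hunk 1: at line 4 remove [mvq,waied,uqiib] add [zmbs,yryhg,zebub] -> 11 lines: uypy bugp bno npyl zmbs yryhg zebub jmztb pue ldw lnk
Hunk 2: at line 7 remove [jmztb,pue,ldw] add [jmvqm,epqi] -> 10 lines: uypy bugp bno npyl zmbs yryhg zebub jmvqm epqi lnk
Hunk 3: at line 4 remove [yryhg,zebub] add [dvf,yhit,jffi] -> 11 lines: uypy bugp bno npyl zmbs dvf yhit jffi jmvqm epqi lnk
Hunk 4: at line 5 remove [dvf,yhit] add [sztg,vcew,pjlx] -> 12 lines: uypy bugp bno npyl zmbs sztg vcew pjlx jffi jmvqm epqi lnk
Final line 10: jmvqm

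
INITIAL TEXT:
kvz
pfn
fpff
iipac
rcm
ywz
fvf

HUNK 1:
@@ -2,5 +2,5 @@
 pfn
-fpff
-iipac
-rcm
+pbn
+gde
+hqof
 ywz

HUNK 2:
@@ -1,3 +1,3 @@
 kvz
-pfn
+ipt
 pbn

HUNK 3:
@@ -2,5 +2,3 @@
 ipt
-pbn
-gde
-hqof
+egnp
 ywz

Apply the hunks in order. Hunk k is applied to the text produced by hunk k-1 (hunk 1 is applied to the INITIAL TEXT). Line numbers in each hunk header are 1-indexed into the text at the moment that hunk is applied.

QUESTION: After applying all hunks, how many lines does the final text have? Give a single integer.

Answer: 5

Derivation:
Hunk 1: at line 2 remove [fpff,iipac,rcm] add [pbn,gde,hqof] -> 7 lines: kvz pfn pbn gde hqof ywz fvf
Hunk 2: at line 1 remove [pfn] add [ipt] -> 7 lines: kvz ipt pbn gde hqof ywz fvf
Hunk 3: at line 2 remove [pbn,gde,hqof] add [egnp] -> 5 lines: kvz ipt egnp ywz fvf
Final line count: 5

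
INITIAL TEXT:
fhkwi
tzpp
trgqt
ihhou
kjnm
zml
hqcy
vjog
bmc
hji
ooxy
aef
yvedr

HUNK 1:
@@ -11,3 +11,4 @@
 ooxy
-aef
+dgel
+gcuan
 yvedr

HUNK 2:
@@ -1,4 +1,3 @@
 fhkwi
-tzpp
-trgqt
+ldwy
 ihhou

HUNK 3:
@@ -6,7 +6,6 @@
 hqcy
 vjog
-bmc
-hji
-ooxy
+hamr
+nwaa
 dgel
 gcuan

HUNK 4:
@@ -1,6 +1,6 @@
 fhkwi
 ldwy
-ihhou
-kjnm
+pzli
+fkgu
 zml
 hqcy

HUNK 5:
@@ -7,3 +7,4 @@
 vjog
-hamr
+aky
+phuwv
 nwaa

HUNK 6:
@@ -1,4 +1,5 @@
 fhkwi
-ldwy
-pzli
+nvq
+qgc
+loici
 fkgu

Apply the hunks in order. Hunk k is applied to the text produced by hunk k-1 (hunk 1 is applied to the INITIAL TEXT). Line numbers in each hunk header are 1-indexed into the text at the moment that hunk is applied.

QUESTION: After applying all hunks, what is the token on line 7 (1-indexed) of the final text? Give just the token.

Answer: hqcy

Derivation:
Hunk 1: at line 11 remove [aef] add [dgel,gcuan] -> 14 lines: fhkwi tzpp trgqt ihhou kjnm zml hqcy vjog bmc hji ooxy dgel gcuan yvedr
Hunk 2: at line 1 remove [tzpp,trgqt] add [ldwy] -> 13 lines: fhkwi ldwy ihhou kjnm zml hqcy vjog bmc hji ooxy dgel gcuan yvedr
Hunk 3: at line 6 remove [bmc,hji,ooxy] add [hamr,nwaa] -> 12 lines: fhkwi ldwy ihhou kjnm zml hqcy vjog hamr nwaa dgel gcuan yvedr
Hunk 4: at line 1 remove [ihhou,kjnm] add [pzli,fkgu] -> 12 lines: fhkwi ldwy pzli fkgu zml hqcy vjog hamr nwaa dgel gcuan yvedr
Hunk 5: at line 7 remove [hamr] add [aky,phuwv] -> 13 lines: fhkwi ldwy pzli fkgu zml hqcy vjog aky phuwv nwaa dgel gcuan yvedr
Hunk 6: at line 1 remove [ldwy,pzli] add [nvq,qgc,loici] -> 14 lines: fhkwi nvq qgc loici fkgu zml hqcy vjog aky phuwv nwaa dgel gcuan yvedr
Final line 7: hqcy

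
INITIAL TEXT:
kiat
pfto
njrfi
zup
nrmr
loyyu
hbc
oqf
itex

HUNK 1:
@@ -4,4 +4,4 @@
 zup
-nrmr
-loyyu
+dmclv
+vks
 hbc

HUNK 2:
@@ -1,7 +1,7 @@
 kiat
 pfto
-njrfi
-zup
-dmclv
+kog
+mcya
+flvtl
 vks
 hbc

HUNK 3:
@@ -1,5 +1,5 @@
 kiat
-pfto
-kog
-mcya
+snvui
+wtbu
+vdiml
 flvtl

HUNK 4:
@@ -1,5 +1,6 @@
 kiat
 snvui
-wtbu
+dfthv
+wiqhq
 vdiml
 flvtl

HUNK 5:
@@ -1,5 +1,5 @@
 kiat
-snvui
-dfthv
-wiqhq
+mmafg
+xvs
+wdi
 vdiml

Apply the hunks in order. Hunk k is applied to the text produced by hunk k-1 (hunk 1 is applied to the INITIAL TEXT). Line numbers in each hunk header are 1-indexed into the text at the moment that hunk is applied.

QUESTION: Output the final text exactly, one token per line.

Hunk 1: at line 4 remove [nrmr,loyyu] add [dmclv,vks] -> 9 lines: kiat pfto njrfi zup dmclv vks hbc oqf itex
Hunk 2: at line 1 remove [njrfi,zup,dmclv] add [kog,mcya,flvtl] -> 9 lines: kiat pfto kog mcya flvtl vks hbc oqf itex
Hunk 3: at line 1 remove [pfto,kog,mcya] add [snvui,wtbu,vdiml] -> 9 lines: kiat snvui wtbu vdiml flvtl vks hbc oqf itex
Hunk 4: at line 1 remove [wtbu] add [dfthv,wiqhq] -> 10 lines: kiat snvui dfthv wiqhq vdiml flvtl vks hbc oqf itex
Hunk 5: at line 1 remove [snvui,dfthv,wiqhq] add [mmafg,xvs,wdi] -> 10 lines: kiat mmafg xvs wdi vdiml flvtl vks hbc oqf itex

Answer: kiat
mmafg
xvs
wdi
vdiml
flvtl
vks
hbc
oqf
itex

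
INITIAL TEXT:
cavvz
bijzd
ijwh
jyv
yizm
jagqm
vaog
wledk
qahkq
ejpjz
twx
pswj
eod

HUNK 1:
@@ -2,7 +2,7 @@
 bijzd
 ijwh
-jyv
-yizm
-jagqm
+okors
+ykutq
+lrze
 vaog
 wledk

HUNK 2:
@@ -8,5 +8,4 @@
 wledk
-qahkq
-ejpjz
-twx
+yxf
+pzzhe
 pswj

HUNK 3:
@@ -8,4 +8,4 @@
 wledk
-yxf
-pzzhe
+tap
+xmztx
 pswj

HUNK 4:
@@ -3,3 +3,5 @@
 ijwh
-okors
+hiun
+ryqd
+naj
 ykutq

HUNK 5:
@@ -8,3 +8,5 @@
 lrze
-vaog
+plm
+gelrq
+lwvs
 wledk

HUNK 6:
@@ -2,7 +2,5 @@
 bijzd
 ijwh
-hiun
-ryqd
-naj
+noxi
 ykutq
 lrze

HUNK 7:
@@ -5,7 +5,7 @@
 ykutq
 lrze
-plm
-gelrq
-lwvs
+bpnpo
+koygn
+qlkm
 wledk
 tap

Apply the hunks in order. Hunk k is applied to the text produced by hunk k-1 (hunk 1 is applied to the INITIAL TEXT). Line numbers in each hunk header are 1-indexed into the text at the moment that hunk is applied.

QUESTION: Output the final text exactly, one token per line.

Answer: cavvz
bijzd
ijwh
noxi
ykutq
lrze
bpnpo
koygn
qlkm
wledk
tap
xmztx
pswj
eod

Derivation:
Hunk 1: at line 2 remove [jyv,yizm,jagqm] add [okors,ykutq,lrze] -> 13 lines: cavvz bijzd ijwh okors ykutq lrze vaog wledk qahkq ejpjz twx pswj eod
Hunk 2: at line 8 remove [qahkq,ejpjz,twx] add [yxf,pzzhe] -> 12 lines: cavvz bijzd ijwh okors ykutq lrze vaog wledk yxf pzzhe pswj eod
Hunk 3: at line 8 remove [yxf,pzzhe] add [tap,xmztx] -> 12 lines: cavvz bijzd ijwh okors ykutq lrze vaog wledk tap xmztx pswj eod
Hunk 4: at line 3 remove [okors] add [hiun,ryqd,naj] -> 14 lines: cavvz bijzd ijwh hiun ryqd naj ykutq lrze vaog wledk tap xmztx pswj eod
Hunk 5: at line 8 remove [vaog] add [plm,gelrq,lwvs] -> 16 lines: cavvz bijzd ijwh hiun ryqd naj ykutq lrze plm gelrq lwvs wledk tap xmztx pswj eod
Hunk 6: at line 2 remove [hiun,ryqd,naj] add [noxi] -> 14 lines: cavvz bijzd ijwh noxi ykutq lrze plm gelrq lwvs wledk tap xmztx pswj eod
Hunk 7: at line 5 remove [plm,gelrq,lwvs] add [bpnpo,koygn,qlkm] -> 14 lines: cavvz bijzd ijwh noxi ykutq lrze bpnpo koygn qlkm wledk tap xmztx pswj eod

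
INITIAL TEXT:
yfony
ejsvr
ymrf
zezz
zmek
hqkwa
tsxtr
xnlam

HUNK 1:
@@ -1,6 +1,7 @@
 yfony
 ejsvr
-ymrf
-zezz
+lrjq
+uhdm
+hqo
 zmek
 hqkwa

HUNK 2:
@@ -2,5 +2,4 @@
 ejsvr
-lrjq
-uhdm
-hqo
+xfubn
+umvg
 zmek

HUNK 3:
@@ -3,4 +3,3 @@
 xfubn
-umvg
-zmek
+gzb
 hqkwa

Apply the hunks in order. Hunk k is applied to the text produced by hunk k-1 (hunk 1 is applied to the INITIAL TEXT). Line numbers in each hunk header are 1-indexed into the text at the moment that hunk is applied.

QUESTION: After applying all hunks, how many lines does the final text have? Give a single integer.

Answer: 7

Derivation:
Hunk 1: at line 1 remove [ymrf,zezz] add [lrjq,uhdm,hqo] -> 9 lines: yfony ejsvr lrjq uhdm hqo zmek hqkwa tsxtr xnlam
Hunk 2: at line 2 remove [lrjq,uhdm,hqo] add [xfubn,umvg] -> 8 lines: yfony ejsvr xfubn umvg zmek hqkwa tsxtr xnlam
Hunk 3: at line 3 remove [umvg,zmek] add [gzb] -> 7 lines: yfony ejsvr xfubn gzb hqkwa tsxtr xnlam
Final line count: 7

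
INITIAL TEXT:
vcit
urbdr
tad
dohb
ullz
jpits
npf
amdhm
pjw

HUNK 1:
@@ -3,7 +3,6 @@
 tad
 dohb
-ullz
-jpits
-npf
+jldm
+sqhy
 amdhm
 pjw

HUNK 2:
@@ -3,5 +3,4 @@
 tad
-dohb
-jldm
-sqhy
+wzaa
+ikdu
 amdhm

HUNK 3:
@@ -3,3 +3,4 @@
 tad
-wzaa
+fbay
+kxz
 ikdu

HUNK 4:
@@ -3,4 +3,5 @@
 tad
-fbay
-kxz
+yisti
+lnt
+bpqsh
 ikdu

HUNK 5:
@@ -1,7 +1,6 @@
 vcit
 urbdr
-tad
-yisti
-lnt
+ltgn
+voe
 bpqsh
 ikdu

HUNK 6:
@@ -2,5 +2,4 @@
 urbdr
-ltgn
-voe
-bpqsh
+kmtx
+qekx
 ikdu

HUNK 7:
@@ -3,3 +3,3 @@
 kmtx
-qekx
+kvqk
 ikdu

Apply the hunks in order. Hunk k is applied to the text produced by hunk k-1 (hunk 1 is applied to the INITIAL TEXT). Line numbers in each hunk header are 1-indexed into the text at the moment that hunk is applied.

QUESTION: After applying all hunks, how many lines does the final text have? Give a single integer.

Answer: 7

Derivation:
Hunk 1: at line 3 remove [ullz,jpits,npf] add [jldm,sqhy] -> 8 lines: vcit urbdr tad dohb jldm sqhy amdhm pjw
Hunk 2: at line 3 remove [dohb,jldm,sqhy] add [wzaa,ikdu] -> 7 lines: vcit urbdr tad wzaa ikdu amdhm pjw
Hunk 3: at line 3 remove [wzaa] add [fbay,kxz] -> 8 lines: vcit urbdr tad fbay kxz ikdu amdhm pjw
Hunk 4: at line 3 remove [fbay,kxz] add [yisti,lnt,bpqsh] -> 9 lines: vcit urbdr tad yisti lnt bpqsh ikdu amdhm pjw
Hunk 5: at line 1 remove [tad,yisti,lnt] add [ltgn,voe] -> 8 lines: vcit urbdr ltgn voe bpqsh ikdu amdhm pjw
Hunk 6: at line 2 remove [ltgn,voe,bpqsh] add [kmtx,qekx] -> 7 lines: vcit urbdr kmtx qekx ikdu amdhm pjw
Hunk 7: at line 3 remove [qekx] add [kvqk] -> 7 lines: vcit urbdr kmtx kvqk ikdu amdhm pjw
Final line count: 7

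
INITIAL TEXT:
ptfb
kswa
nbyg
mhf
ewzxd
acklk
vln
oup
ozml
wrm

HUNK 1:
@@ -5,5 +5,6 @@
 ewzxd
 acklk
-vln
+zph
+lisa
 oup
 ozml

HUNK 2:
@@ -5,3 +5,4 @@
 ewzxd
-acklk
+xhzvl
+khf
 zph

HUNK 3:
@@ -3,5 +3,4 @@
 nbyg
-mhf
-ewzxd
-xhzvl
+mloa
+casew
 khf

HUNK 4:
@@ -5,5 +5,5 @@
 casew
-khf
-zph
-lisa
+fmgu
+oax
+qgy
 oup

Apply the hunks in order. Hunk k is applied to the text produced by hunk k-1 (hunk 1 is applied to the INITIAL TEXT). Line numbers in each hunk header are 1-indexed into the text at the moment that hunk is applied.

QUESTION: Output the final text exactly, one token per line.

Answer: ptfb
kswa
nbyg
mloa
casew
fmgu
oax
qgy
oup
ozml
wrm

Derivation:
Hunk 1: at line 5 remove [vln] add [zph,lisa] -> 11 lines: ptfb kswa nbyg mhf ewzxd acklk zph lisa oup ozml wrm
Hunk 2: at line 5 remove [acklk] add [xhzvl,khf] -> 12 lines: ptfb kswa nbyg mhf ewzxd xhzvl khf zph lisa oup ozml wrm
Hunk 3: at line 3 remove [mhf,ewzxd,xhzvl] add [mloa,casew] -> 11 lines: ptfb kswa nbyg mloa casew khf zph lisa oup ozml wrm
Hunk 4: at line 5 remove [khf,zph,lisa] add [fmgu,oax,qgy] -> 11 lines: ptfb kswa nbyg mloa casew fmgu oax qgy oup ozml wrm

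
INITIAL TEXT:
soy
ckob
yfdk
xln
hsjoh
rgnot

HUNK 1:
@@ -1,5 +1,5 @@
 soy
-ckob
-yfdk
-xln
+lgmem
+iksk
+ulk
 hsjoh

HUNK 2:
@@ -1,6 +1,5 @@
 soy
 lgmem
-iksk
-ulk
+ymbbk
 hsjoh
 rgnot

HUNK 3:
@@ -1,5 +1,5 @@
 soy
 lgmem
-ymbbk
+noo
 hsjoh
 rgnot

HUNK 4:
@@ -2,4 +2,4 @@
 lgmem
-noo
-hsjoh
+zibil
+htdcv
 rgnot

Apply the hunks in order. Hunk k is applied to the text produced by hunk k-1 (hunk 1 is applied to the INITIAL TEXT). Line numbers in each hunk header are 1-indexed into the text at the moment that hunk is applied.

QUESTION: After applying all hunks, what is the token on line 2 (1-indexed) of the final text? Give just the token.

Hunk 1: at line 1 remove [ckob,yfdk,xln] add [lgmem,iksk,ulk] -> 6 lines: soy lgmem iksk ulk hsjoh rgnot
Hunk 2: at line 1 remove [iksk,ulk] add [ymbbk] -> 5 lines: soy lgmem ymbbk hsjoh rgnot
Hunk 3: at line 1 remove [ymbbk] add [noo] -> 5 lines: soy lgmem noo hsjoh rgnot
Hunk 4: at line 2 remove [noo,hsjoh] add [zibil,htdcv] -> 5 lines: soy lgmem zibil htdcv rgnot
Final line 2: lgmem

Answer: lgmem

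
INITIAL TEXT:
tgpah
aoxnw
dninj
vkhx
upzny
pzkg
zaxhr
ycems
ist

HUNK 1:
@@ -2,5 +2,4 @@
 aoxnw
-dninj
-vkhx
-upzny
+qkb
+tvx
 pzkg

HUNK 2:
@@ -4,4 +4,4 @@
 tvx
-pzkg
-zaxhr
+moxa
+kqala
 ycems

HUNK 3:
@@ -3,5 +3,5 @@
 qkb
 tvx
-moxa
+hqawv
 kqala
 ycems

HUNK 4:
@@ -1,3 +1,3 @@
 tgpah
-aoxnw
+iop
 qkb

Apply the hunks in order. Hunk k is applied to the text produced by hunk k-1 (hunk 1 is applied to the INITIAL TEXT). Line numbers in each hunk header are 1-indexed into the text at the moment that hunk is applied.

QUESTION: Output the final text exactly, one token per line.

Answer: tgpah
iop
qkb
tvx
hqawv
kqala
ycems
ist

Derivation:
Hunk 1: at line 2 remove [dninj,vkhx,upzny] add [qkb,tvx] -> 8 lines: tgpah aoxnw qkb tvx pzkg zaxhr ycems ist
Hunk 2: at line 4 remove [pzkg,zaxhr] add [moxa,kqala] -> 8 lines: tgpah aoxnw qkb tvx moxa kqala ycems ist
Hunk 3: at line 3 remove [moxa] add [hqawv] -> 8 lines: tgpah aoxnw qkb tvx hqawv kqala ycems ist
Hunk 4: at line 1 remove [aoxnw] add [iop] -> 8 lines: tgpah iop qkb tvx hqawv kqala ycems ist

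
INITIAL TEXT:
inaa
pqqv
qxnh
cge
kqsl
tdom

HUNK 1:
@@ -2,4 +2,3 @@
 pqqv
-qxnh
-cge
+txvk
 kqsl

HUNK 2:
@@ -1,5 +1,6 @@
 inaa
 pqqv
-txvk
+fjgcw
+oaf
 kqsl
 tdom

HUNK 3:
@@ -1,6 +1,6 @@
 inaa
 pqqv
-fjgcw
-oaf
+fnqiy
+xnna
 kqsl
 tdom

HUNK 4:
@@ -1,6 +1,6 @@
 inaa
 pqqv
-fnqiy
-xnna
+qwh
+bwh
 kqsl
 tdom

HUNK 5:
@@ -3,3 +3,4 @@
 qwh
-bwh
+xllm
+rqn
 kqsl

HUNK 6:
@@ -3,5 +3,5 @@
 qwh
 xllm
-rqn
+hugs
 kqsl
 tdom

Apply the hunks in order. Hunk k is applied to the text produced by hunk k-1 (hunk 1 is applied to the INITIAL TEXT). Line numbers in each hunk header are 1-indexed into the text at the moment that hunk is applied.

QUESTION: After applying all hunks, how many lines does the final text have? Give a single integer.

Answer: 7

Derivation:
Hunk 1: at line 2 remove [qxnh,cge] add [txvk] -> 5 lines: inaa pqqv txvk kqsl tdom
Hunk 2: at line 1 remove [txvk] add [fjgcw,oaf] -> 6 lines: inaa pqqv fjgcw oaf kqsl tdom
Hunk 3: at line 1 remove [fjgcw,oaf] add [fnqiy,xnna] -> 6 lines: inaa pqqv fnqiy xnna kqsl tdom
Hunk 4: at line 1 remove [fnqiy,xnna] add [qwh,bwh] -> 6 lines: inaa pqqv qwh bwh kqsl tdom
Hunk 5: at line 3 remove [bwh] add [xllm,rqn] -> 7 lines: inaa pqqv qwh xllm rqn kqsl tdom
Hunk 6: at line 3 remove [rqn] add [hugs] -> 7 lines: inaa pqqv qwh xllm hugs kqsl tdom
Final line count: 7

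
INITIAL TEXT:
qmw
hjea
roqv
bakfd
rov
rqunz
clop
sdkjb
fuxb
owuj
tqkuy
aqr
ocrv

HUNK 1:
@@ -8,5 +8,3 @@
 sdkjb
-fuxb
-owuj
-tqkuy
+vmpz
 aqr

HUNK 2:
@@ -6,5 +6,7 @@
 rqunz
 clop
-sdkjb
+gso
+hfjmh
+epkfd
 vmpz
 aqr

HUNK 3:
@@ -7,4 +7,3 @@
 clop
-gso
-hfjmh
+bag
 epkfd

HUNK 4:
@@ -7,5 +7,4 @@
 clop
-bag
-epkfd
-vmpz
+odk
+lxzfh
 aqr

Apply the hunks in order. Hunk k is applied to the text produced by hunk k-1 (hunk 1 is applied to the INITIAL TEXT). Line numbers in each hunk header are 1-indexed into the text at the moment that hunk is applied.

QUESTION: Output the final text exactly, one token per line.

Answer: qmw
hjea
roqv
bakfd
rov
rqunz
clop
odk
lxzfh
aqr
ocrv

Derivation:
Hunk 1: at line 8 remove [fuxb,owuj,tqkuy] add [vmpz] -> 11 lines: qmw hjea roqv bakfd rov rqunz clop sdkjb vmpz aqr ocrv
Hunk 2: at line 6 remove [sdkjb] add [gso,hfjmh,epkfd] -> 13 lines: qmw hjea roqv bakfd rov rqunz clop gso hfjmh epkfd vmpz aqr ocrv
Hunk 3: at line 7 remove [gso,hfjmh] add [bag] -> 12 lines: qmw hjea roqv bakfd rov rqunz clop bag epkfd vmpz aqr ocrv
Hunk 4: at line 7 remove [bag,epkfd,vmpz] add [odk,lxzfh] -> 11 lines: qmw hjea roqv bakfd rov rqunz clop odk lxzfh aqr ocrv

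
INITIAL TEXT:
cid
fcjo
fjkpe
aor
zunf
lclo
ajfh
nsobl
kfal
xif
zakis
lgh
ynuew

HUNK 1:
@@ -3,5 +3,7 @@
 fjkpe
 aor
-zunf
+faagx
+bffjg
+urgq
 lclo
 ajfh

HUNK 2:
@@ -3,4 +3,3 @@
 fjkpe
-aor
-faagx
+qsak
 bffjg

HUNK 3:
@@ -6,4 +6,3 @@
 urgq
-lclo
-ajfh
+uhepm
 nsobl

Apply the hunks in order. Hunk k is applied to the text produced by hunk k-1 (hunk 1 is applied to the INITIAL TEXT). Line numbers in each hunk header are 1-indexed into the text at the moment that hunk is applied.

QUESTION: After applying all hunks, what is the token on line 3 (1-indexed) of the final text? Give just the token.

Answer: fjkpe

Derivation:
Hunk 1: at line 3 remove [zunf] add [faagx,bffjg,urgq] -> 15 lines: cid fcjo fjkpe aor faagx bffjg urgq lclo ajfh nsobl kfal xif zakis lgh ynuew
Hunk 2: at line 3 remove [aor,faagx] add [qsak] -> 14 lines: cid fcjo fjkpe qsak bffjg urgq lclo ajfh nsobl kfal xif zakis lgh ynuew
Hunk 3: at line 6 remove [lclo,ajfh] add [uhepm] -> 13 lines: cid fcjo fjkpe qsak bffjg urgq uhepm nsobl kfal xif zakis lgh ynuew
Final line 3: fjkpe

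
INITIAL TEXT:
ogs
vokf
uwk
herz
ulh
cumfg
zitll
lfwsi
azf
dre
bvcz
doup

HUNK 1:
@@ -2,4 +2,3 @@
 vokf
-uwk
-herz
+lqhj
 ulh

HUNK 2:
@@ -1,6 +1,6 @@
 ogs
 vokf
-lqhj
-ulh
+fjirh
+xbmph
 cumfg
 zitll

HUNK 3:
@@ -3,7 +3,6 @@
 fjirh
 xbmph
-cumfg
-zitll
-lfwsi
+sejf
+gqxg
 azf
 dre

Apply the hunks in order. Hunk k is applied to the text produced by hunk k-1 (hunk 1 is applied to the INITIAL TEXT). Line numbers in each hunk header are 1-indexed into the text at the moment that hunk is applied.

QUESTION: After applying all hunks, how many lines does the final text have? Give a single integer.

Hunk 1: at line 2 remove [uwk,herz] add [lqhj] -> 11 lines: ogs vokf lqhj ulh cumfg zitll lfwsi azf dre bvcz doup
Hunk 2: at line 1 remove [lqhj,ulh] add [fjirh,xbmph] -> 11 lines: ogs vokf fjirh xbmph cumfg zitll lfwsi azf dre bvcz doup
Hunk 3: at line 3 remove [cumfg,zitll,lfwsi] add [sejf,gqxg] -> 10 lines: ogs vokf fjirh xbmph sejf gqxg azf dre bvcz doup
Final line count: 10

Answer: 10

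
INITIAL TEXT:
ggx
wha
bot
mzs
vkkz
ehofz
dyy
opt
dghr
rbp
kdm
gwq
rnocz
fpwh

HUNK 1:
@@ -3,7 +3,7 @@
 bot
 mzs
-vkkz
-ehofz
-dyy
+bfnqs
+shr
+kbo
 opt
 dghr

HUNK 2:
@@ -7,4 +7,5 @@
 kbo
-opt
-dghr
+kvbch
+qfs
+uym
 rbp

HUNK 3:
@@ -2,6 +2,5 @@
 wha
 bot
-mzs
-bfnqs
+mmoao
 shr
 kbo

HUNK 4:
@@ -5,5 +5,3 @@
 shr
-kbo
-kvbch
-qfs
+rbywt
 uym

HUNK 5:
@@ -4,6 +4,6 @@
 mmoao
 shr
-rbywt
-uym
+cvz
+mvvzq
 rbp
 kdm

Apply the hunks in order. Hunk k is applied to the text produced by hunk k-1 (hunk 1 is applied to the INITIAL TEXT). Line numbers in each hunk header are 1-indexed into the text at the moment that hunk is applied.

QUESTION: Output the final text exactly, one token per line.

Answer: ggx
wha
bot
mmoao
shr
cvz
mvvzq
rbp
kdm
gwq
rnocz
fpwh

Derivation:
Hunk 1: at line 3 remove [vkkz,ehofz,dyy] add [bfnqs,shr,kbo] -> 14 lines: ggx wha bot mzs bfnqs shr kbo opt dghr rbp kdm gwq rnocz fpwh
Hunk 2: at line 7 remove [opt,dghr] add [kvbch,qfs,uym] -> 15 lines: ggx wha bot mzs bfnqs shr kbo kvbch qfs uym rbp kdm gwq rnocz fpwh
Hunk 3: at line 2 remove [mzs,bfnqs] add [mmoao] -> 14 lines: ggx wha bot mmoao shr kbo kvbch qfs uym rbp kdm gwq rnocz fpwh
Hunk 4: at line 5 remove [kbo,kvbch,qfs] add [rbywt] -> 12 lines: ggx wha bot mmoao shr rbywt uym rbp kdm gwq rnocz fpwh
Hunk 5: at line 4 remove [rbywt,uym] add [cvz,mvvzq] -> 12 lines: ggx wha bot mmoao shr cvz mvvzq rbp kdm gwq rnocz fpwh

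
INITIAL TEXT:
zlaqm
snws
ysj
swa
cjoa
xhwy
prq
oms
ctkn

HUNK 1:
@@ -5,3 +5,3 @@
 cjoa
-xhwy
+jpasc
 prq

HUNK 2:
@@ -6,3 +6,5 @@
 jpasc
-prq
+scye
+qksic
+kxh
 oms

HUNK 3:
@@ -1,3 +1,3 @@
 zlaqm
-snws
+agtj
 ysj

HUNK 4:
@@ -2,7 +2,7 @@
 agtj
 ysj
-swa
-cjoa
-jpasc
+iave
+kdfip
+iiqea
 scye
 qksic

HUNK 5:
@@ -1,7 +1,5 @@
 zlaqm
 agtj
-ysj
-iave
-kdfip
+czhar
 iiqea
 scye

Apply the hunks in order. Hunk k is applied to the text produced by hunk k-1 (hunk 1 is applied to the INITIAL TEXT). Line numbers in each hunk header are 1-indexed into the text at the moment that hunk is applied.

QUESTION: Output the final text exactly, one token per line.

Answer: zlaqm
agtj
czhar
iiqea
scye
qksic
kxh
oms
ctkn

Derivation:
Hunk 1: at line 5 remove [xhwy] add [jpasc] -> 9 lines: zlaqm snws ysj swa cjoa jpasc prq oms ctkn
Hunk 2: at line 6 remove [prq] add [scye,qksic,kxh] -> 11 lines: zlaqm snws ysj swa cjoa jpasc scye qksic kxh oms ctkn
Hunk 3: at line 1 remove [snws] add [agtj] -> 11 lines: zlaqm agtj ysj swa cjoa jpasc scye qksic kxh oms ctkn
Hunk 4: at line 2 remove [swa,cjoa,jpasc] add [iave,kdfip,iiqea] -> 11 lines: zlaqm agtj ysj iave kdfip iiqea scye qksic kxh oms ctkn
Hunk 5: at line 1 remove [ysj,iave,kdfip] add [czhar] -> 9 lines: zlaqm agtj czhar iiqea scye qksic kxh oms ctkn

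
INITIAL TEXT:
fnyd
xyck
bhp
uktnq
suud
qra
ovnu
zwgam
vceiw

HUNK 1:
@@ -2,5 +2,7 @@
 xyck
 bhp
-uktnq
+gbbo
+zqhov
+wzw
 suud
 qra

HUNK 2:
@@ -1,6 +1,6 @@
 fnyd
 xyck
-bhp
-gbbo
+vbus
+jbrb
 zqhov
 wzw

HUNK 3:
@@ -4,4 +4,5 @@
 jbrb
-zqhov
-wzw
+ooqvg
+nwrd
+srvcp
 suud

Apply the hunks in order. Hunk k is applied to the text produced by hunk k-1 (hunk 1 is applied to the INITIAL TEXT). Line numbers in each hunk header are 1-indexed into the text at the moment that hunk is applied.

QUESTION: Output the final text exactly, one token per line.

Hunk 1: at line 2 remove [uktnq] add [gbbo,zqhov,wzw] -> 11 lines: fnyd xyck bhp gbbo zqhov wzw suud qra ovnu zwgam vceiw
Hunk 2: at line 1 remove [bhp,gbbo] add [vbus,jbrb] -> 11 lines: fnyd xyck vbus jbrb zqhov wzw suud qra ovnu zwgam vceiw
Hunk 3: at line 4 remove [zqhov,wzw] add [ooqvg,nwrd,srvcp] -> 12 lines: fnyd xyck vbus jbrb ooqvg nwrd srvcp suud qra ovnu zwgam vceiw

Answer: fnyd
xyck
vbus
jbrb
ooqvg
nwrd
srvcp
suud
qra
ovnu
zwgam
vceiw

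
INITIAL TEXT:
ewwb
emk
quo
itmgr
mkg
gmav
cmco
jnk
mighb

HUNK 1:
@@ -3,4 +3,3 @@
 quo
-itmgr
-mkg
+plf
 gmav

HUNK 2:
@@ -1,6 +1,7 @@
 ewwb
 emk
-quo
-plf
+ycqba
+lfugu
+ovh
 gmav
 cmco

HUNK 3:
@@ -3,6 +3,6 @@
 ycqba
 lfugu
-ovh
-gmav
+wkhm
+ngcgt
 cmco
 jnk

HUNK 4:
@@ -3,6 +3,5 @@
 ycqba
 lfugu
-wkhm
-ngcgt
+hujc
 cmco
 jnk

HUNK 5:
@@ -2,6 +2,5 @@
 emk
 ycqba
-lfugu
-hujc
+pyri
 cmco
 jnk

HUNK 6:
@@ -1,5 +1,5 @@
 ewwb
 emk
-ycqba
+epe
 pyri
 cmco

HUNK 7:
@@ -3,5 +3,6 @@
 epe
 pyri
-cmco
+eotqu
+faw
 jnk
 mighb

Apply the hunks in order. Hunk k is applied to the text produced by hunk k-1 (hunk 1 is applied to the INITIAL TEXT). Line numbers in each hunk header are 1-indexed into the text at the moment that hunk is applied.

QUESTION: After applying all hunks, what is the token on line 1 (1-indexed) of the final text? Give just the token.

Hunk 1: at line 3 remove [itmgr,mkg] add [plf] -> 8 lines: ewwb emk quo plf gmav cmco jnk mighb
Hunk 2: at line 1 remove [quo,plf] add [ycqba,lfugu,ovh] -> 9 lines: ewwb emk ycqba lfugu ovh gmav cmco jnk mighb
Hunk 3: at line 3 remove [ovh,gmav] add [wkhm,ngcgt] -> 9 lines: ewwb emk ycqba lfugu wkhm ngcgt cmco jnk mighb
Hunk 4: at line 3 remove [wkhm,ngcgt] add [hujc] -> 8 lines: ewwb emk ycqba lfugu hujc cmco jnk mighb
Hunk 5: at line 2 remove [lfugu,hujc] add [pyri] -> 7 lines: ewwb emk ycqba pyri cmco jnk mighb
Hunk 6: at line 1 remove [ycqba] add [epe] -> 7 lines: ewwb emk epe pyri cmco jnk mighb
Hunk 7: at line 3 remove [cmco] add [eotqu,faw] -> 8 lines: ewwb emk epe pyri eotqu faw jnk mighb
Final line 1: ewwb

Answer: ewwb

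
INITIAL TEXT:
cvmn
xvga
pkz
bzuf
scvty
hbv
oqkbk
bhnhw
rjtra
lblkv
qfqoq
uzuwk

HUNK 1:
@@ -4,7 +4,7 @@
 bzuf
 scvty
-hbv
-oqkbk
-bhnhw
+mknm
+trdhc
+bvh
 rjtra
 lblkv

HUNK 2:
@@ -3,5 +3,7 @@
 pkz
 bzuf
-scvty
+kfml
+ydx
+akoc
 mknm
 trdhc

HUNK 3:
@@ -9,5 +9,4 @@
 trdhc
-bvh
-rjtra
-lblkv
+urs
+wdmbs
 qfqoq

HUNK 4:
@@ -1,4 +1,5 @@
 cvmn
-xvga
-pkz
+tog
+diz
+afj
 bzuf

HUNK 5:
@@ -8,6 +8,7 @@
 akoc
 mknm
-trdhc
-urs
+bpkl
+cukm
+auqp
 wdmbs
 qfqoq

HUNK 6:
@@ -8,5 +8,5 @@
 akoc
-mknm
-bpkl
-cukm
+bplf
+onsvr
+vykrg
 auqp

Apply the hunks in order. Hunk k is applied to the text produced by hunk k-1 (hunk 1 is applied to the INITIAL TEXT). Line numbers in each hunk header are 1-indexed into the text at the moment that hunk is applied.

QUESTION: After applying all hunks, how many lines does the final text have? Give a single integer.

Answer: 15

Derivation:
Hunk 1: at line 4 remove [hbv,oqkbk,bhnhw] add [mknm,trdhc,bvh] -> 12 lines: cvmn xvga pkz bzuf scvty mknm trdhc bvh rjtra lblkv qfqoq uzuwk
Hunk 2: at line 3 remove [scvty] add [kfml,ydx,akoc] -> 14 lines: cvmn xvga pkz bzuf kfml ydx akoc mknm trdhc bvh rjtra lblkv qfqoq uzuwk
Hunk 3: at line 9 remove [bvh,rjtra,lblkv] add [urs,wdmbs] -> 13 lines: cvmn xvga pkz bzuf kfml ydx akoc mknm trdhc urs wdmbs qfqoq uzuwk
Hunk 4: at line 1 remove [xvga,pkz] add [tog,diz,afj] -> 14 lines: cvmn tog diz afj bzuf kfml ydx akoc mknm trdhc urs wdmbs qfqoq uzuwk
Hunk 5: at line 8 remove [trdhc,urs] add [bpkl,cukm,auqp] -> 15 lines: cvmn tog diz afj bzuf kfml ydx akoc mknm bpkl cukm auqp wdmbs qfqoq uzuwk
Hunk 6: at line 8 remove [mknm,bpkl,cukm] add [bplf,onsvr,vykrg] -> 15 lines: cvmn tog diz afj bzuf kfml ydx akoc bplf onsvr vykrg auqp wdmbs qfqoq uzuwk
Final line count: 15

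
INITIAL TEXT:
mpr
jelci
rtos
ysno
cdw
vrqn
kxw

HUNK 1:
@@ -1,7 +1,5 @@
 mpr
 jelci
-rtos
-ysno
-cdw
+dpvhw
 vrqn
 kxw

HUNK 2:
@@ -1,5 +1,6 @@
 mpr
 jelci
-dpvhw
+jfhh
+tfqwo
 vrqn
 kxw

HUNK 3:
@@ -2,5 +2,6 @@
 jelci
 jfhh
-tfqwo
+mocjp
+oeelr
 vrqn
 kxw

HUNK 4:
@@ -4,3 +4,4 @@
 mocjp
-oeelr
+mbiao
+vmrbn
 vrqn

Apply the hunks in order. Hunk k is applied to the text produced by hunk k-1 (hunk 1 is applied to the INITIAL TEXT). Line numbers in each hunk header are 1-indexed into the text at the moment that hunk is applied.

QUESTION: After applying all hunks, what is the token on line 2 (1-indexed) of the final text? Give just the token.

Answer: jelci

Derivation:
Hunk 1: at line 1 remove [rtos,ysno,cdw] add [dpvhw] -> 5 lines: mpr jelci dpvhw vrqn kxw
Hunk 2: at line 1 remove [dpvhw] add [jfhh,tfqwo] -> 6 lines: mpr jelci jfhh tfqwo vrqn kxw
Hunk 3: at line 2 remove [tfqwo] add [mocjp,oeelr] -> 7 lines: mpr jelci jfhh mocjp oeelr vrqn kxw
Hunk 4: at line 4 remove [oeelr] add [mbiao,vmrbn] -> 8 lines: mpr jelci jfhh mocjp mbiao vmrbn vrqn kxw
Final line 2: jelci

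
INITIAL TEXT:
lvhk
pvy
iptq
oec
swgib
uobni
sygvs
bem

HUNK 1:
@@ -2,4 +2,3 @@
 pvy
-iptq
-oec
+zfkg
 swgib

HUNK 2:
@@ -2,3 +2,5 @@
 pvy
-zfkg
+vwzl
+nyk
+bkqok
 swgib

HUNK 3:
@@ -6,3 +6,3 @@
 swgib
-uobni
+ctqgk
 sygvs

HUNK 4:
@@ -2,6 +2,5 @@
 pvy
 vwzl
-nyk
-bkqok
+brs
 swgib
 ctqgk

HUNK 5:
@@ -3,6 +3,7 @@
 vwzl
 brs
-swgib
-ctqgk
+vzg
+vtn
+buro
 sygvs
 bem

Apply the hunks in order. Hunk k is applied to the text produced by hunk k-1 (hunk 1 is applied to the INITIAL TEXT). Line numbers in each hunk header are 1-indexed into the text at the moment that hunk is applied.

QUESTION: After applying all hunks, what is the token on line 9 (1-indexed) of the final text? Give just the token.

Hunk 1: at line 2 remove [iptq,oec] add [zfkg] -> 7 lines: lvhk pvy zfkg swgib uobni sygvs bem
Hunk 2: at line 2 remove [zfkg] add [vwzl,nyk,bkqok] -> 9 lines: lvhk pvy vwzl nyk bkqok swgib uobni sygvs bem
Hunk 3: at line 6 remove [uobni] add [ctqgk] -> 9 lines: lvhk pvy vwzl nyk bkqok swgib ctqgk sygvs bem
Hunk 4: at line 2 remove [nyk,bkqok] add [brs] -> 8 lines: lvhk pvy vwzl brs swgib ctqgk sygvs bem
Hunk 5: at line 3 remove [swgib,ctqgk] add [vzg,vtn,buro] -> 9 lines: lvhk pvy vwzl brs vzg vtn buro sygvs bem
Final line 9: bem

Answer: bem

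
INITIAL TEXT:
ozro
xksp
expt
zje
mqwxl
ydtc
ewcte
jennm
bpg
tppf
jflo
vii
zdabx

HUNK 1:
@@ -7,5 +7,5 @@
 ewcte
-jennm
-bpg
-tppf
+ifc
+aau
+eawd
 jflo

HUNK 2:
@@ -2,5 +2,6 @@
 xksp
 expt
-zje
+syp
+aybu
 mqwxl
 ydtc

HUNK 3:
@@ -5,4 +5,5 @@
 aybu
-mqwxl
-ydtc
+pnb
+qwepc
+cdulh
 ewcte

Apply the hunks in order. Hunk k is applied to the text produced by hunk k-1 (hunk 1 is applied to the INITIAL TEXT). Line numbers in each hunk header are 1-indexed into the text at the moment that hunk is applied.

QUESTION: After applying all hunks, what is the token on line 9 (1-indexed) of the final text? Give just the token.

Answer: ewcte

Derivation:
Hunk 1: at line 7 remove [jennm,bpg,tppf] add [ifc,aau,eawd] -> 13 lines: ozro xksp expt zje mqwxl ydtc ewcte ifc aau eawd jflo vii zdabx
Hunk 2: at line 2 remove [zje] add [syp,aybu] -> 14 lines: ozro xksp expt syp aybu mqwxl ydtc ewcte ifc aau eawd jflo vii zdabx
Hunk 3: at line 5 remove [mqwxl,ydtc] add [pnb,qwepc,cdulh] -> 15 lines: ozro xksp expt syp aybu pnb qwepc cdulh ewcte ifc aau eawd jflo vii zdabx
Final line 9: ewcte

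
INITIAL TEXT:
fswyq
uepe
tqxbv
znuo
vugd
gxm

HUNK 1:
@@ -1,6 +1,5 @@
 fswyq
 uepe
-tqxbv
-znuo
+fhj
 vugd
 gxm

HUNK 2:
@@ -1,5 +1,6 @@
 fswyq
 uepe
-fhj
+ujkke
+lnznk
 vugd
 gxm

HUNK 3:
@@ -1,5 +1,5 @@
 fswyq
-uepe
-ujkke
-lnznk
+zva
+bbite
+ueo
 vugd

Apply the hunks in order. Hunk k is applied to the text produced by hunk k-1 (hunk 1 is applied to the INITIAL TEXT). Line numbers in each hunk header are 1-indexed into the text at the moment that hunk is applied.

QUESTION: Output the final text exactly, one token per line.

Hunk 1: at line 1 remove [tqxbv,znuo] add [fhj] -> 5 lines: fswyq uepe fhj vugd gxm
Hunk 2: at line 1 remove [fhj] add [ujkke,lnznk] -> 6 lines: fswyq uepe ujkke lnznk vugd gxm
Hunk 3: at line 1 remove [uepe,ujkke,lnznk] add [zva,bbite,ueo] -> 6 lines: fswyq zva bbite ueo vugd gxm

Answer: fswyq
zva
bbite
ueo
vugd
gxm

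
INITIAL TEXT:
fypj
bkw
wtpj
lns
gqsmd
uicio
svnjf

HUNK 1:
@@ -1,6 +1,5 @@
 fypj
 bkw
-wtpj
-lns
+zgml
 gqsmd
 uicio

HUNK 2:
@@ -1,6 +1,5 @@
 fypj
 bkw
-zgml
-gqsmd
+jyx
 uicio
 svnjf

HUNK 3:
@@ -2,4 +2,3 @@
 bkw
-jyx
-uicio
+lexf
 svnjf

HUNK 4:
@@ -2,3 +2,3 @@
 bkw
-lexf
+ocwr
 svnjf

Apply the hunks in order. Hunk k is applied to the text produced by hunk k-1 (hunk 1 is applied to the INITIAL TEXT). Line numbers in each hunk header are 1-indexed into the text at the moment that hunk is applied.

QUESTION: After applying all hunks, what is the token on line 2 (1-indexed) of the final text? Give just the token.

Answer: bkw

Derivation:
Hunk 1: at line 1 remove [wtpj,lns] add [zgml] -> 6 lines: fypj bkw zgml gqsmd uicio svnjf
Hunk 2: at line 1 remove [zgml,gqsmd] add [jyx] -> 5 lines: fypj bkw jyx uicio svnjf
Hunk 3: at line 2 remove [jyx,uicio] add [lexf] -> 4 lines: fypj bkw lexf svnjf
Hunk 4: at line 2 remove [lexf] add [ocwr] -> 4 lines: fypj bkw ocwr svnjf
Final line 2: bkw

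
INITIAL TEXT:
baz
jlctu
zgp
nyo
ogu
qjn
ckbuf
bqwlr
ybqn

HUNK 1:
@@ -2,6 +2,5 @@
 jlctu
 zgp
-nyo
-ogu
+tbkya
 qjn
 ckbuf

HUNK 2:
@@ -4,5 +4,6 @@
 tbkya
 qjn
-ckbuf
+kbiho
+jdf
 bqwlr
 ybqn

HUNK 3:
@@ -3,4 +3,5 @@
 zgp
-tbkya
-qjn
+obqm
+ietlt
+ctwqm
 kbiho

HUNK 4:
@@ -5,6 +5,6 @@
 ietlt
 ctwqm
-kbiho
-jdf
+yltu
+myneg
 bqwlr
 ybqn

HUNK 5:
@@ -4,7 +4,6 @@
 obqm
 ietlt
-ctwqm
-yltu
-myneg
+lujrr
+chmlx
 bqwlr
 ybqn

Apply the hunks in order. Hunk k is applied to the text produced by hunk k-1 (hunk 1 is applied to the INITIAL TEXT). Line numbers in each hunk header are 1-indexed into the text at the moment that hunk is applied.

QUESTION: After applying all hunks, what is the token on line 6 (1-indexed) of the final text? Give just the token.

Hunk 1: at line 2 remove [nyo,ogu] add [tbkya] -> 8 lines: baz jlctu zgp tbkya qjn ckbuf bqwlr ybqn
Hunk 2: at line 4 remove [ckbuf] add [kbiho,jdf] -> 9 lines: baz jlctu zgp tbkya qjn kbiho jdf bqwlr ybqn
Hunk 3: at line 3 remove [tbkya,qjn] add [obqm,ietlt,ctwqm] -> 10 lines: baz jlctu zgp obqm ietlt ctwqm kbiho jdf bqwlr ybqn
Hunk 4: at line 5 remove [kbiho,jdf] add [yltu,myneg] -> 10 lines: baz jlctu zgp obqm ietlt ctwqm yltu myneg bqwlr ybqn
Hunk 5: at line 4 remove [ctwqm,yltu,myneg] add [lujrr,chmlx] -> 9 lines: baz jlctu zgp obqm ietlt lujrr chmlx bqwlr ybqn
Final line 6: lujrr

Answer: lujrr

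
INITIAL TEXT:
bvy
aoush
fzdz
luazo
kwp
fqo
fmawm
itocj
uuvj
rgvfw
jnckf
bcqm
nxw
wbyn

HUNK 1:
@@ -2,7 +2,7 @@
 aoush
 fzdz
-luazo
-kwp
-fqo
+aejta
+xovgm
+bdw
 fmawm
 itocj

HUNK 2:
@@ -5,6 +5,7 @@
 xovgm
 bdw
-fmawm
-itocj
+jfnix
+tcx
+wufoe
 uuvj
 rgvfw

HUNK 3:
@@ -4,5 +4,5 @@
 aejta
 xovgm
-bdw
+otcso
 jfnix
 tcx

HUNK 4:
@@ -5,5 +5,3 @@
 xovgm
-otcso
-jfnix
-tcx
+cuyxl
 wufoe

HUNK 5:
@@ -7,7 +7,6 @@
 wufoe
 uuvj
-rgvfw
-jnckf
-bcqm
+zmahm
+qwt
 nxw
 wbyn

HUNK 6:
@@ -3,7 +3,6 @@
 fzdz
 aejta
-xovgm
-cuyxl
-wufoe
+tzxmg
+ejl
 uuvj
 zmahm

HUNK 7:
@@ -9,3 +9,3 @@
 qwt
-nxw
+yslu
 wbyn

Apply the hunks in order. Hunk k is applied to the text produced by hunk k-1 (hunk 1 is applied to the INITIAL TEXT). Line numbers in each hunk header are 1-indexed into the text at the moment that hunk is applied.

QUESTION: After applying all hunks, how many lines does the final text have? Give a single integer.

Answer: 11

Derivation:
Hunk 1: at line 2 remove [luazo,kwp,fqo] add [aejta,xovgm,bdw] -> 14 lines: bvy aoush fzdz aejta xovgm bdw fmawm itocj uuvj rgvfw jnckf bcqm nxw wbyn
Hunk 2: at line 5 remove [fmawm,itocj] add [jfnix,tcx,wufoe] -> 15 lines: bvy aoush fzdz aejta xovgm bdw jfnix tcx wufoe uuvj rgvfw jnckf bcqm nxw wbyn
Hunk 3: at line 4 remove [bdw] add [otcso] -> 15 lines: bvy aoush fzdz aejta xovgm otcso jfnix tcx wufoe uuvj rgvfw jnckf bcqm nxw wbyn
Hunk 4: at line 5 remove [otcso,jfnix,tcx] add [cuyxl] -> 13 lines: bvy aoush fzdz aejta xovgm cuyxl wufoe uuvj rgvfw jnckf bcqm nxw wbyn
Hunk 5: at line 7 remove [rgvfw,jnckf,bcqm] add [zmahm,qwt] -> 12 lines: bvy aoush fzdz aejta xovgm cuyxl wufoe uuvj zmahm qwt nxw wbyn
Hunk 6: at line 3 remove [xovgm,cuyxl,wufoe] add [tzxmg,ejl] -> 11 lines: bvy aoush fzdz aejta tzxmg ejl uuvj zmahm qwt nxw wbyn
Hunk 7: at line 9 remove [nxw] add [yslu] -> 11 lines: bvy aoush fzdz aejta tzxmg ejl uuvj zmahm qwt yslu wbyn
Final line count: 11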